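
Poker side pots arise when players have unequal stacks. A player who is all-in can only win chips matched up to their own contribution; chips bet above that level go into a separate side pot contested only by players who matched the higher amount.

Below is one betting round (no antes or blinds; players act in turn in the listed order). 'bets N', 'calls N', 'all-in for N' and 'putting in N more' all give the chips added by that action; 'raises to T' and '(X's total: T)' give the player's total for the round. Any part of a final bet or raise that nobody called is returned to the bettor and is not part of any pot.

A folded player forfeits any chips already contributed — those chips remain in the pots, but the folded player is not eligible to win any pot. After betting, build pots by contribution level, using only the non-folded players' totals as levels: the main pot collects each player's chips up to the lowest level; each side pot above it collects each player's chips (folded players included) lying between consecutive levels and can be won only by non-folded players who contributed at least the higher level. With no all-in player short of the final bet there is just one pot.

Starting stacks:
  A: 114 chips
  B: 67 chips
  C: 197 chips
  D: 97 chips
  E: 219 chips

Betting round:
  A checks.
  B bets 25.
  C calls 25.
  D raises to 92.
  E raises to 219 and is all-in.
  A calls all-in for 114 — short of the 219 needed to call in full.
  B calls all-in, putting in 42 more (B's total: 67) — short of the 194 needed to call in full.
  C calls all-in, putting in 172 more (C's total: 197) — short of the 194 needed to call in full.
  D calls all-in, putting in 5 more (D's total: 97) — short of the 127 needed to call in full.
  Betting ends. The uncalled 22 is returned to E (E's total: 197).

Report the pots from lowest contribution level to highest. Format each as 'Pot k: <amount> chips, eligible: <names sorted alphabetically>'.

Contributions (after 22 returned to E): A=114, B=67, C=197, D=97, E=197
Pot levels (distinct totals of non-folded players): 67, 97, 114, 197
Layer 1-67: 67 each from A, B, C, D, E = 67*5 = 335 chips; eligible A, B, C, D, E
Layer 68-97: 30 each from A, C, D, E = 30*4 = 120 chips; eligible A, C, D, E
Layer 98-114: 17 each from A, C, E = 17*3 = 51 chips; eligible A, C, E
Layer 115-197: 83 each from C, E = 83*2 = 166 chips; eligible C, E

Pot 1: 335 chips, eligible: A, B, C, D, E
Pot 2: 120 chips, eligible: A, C, D, E
Pot 3: 51 chips, eligible: A, C, E
Pot 4: 166 chips, eligible: C, E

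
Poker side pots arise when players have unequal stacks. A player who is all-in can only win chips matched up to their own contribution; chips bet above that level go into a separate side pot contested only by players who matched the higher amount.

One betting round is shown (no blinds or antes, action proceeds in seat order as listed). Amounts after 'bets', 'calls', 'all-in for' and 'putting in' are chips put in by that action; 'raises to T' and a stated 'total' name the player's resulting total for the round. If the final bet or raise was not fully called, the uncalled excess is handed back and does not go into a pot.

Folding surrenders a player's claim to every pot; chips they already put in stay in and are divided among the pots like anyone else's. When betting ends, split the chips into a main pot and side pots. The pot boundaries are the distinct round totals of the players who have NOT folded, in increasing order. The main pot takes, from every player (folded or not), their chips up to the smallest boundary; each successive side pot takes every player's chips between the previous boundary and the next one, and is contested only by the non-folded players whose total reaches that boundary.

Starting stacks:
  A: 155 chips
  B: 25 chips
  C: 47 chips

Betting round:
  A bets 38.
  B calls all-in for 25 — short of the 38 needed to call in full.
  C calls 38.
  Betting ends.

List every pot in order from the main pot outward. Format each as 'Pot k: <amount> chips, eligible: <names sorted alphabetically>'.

Pot 1: 75 chips, eligible: A, B, C
Pot 2: 26 chips, eligible: A, C

Derivation:
Contributions: A=38, B=25, C=38
Pot levels (distinct totals of non-folded players): 25, 38
Layer 1-25: 25 each from A, B, C = 25*3 = 75 chips; eligible A, B, C
Layer 26-38: 13 each from A, C = 13*2 = 26 chips; eligible A, C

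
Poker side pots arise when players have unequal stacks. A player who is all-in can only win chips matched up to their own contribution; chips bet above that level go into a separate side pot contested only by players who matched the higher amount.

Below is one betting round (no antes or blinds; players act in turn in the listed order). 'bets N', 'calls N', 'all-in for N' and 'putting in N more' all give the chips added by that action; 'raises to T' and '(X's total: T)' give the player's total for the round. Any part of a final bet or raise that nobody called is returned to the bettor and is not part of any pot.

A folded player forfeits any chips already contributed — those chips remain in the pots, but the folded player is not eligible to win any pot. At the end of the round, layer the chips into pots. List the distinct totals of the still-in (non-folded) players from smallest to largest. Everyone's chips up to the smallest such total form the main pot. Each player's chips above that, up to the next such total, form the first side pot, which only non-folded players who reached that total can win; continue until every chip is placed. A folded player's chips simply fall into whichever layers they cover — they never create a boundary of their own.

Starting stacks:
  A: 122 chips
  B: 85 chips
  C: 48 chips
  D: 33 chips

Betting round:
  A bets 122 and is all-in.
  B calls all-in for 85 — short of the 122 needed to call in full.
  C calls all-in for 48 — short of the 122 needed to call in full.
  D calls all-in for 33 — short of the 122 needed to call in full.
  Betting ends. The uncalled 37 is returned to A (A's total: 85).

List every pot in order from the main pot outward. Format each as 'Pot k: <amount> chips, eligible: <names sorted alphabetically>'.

Pot 1: 132 chips, eligible: A, B, C, D
Pot 2: 45 chips, eligible: A, B, C
Pot 3: 74 chips, eligible: A, B

Derivation:
Contributions (after 37 returned to A): A=85, B=85, C=48, D=33
Pot levels (distinct totals of non-folded players): 33, 48, 85
Layer 1-33: 33 each from A, B, C, D = 33*4 = 132 chips; eligible A, B, C, D
Layer 34-48: 15 each from A, B, C = 15*3 = 45 chips; eligible A, B, C
Layer 49-85: 37 each from A, B = 37*2 = 74 chips; eligible A, B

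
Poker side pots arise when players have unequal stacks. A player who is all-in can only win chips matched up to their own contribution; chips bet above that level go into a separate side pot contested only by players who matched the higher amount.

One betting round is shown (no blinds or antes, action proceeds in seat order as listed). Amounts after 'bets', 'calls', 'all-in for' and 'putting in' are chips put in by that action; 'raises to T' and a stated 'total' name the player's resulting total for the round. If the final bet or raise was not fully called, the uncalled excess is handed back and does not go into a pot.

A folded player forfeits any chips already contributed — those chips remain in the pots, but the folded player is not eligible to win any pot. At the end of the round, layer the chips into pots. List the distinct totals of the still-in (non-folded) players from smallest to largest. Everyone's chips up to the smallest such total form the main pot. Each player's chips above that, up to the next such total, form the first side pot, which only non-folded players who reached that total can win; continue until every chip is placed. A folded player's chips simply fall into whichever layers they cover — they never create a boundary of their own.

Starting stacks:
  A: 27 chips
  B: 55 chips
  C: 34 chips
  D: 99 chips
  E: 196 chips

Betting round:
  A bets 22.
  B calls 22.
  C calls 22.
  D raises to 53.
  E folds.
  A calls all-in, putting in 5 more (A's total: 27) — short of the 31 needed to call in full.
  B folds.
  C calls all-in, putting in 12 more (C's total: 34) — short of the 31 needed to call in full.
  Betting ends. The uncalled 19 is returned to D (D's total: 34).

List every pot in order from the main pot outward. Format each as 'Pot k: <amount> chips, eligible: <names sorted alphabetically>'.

Pot 1: 103 chips, eligible: A, C, D
Pot 2: 14 chips, eligible: C, D

Derivation:
Contributions (after 19 returned to D): A=27, B=22, C=34, D=34
Folded: B, E
Pot levels (distinct totals of non-folded players): 27, 34
Layer 1-27: A 27 + B 22 + C 27 + D 27 = 103 chips; eligible A, C, D
Layer 28-34: 7 each from C, D = 7*2 = 14 chips; eligible C, D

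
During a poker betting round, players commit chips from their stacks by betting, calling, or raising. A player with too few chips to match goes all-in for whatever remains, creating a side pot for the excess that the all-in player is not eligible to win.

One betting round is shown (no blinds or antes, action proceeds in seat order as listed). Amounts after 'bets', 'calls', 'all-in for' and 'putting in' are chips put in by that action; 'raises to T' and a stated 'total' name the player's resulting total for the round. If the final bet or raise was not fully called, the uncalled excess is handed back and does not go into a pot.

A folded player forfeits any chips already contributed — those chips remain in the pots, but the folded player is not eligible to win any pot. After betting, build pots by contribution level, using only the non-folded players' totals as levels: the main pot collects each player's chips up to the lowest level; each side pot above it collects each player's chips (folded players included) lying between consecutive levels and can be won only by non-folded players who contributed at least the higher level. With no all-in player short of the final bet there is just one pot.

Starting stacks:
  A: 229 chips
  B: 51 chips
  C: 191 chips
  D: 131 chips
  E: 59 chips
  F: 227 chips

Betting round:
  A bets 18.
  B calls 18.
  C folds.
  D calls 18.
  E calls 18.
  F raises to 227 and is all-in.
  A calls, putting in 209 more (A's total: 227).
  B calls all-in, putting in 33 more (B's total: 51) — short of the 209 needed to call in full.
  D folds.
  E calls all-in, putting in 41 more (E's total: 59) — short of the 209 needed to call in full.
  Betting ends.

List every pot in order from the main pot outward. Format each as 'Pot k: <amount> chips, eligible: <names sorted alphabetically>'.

Pot 1: 222 chips, eligible: A, B, E, F
Pot 2: 24 chips, eligible: A, E, F
Pot 3: 336 chips, eligible: A, F

Derivation:
Contributions: A=227, B=51, D=18, E=59, F=227
Folded: C, D
Pot levels (distinct totals of non-folded players): 51, 59, 227
Layer 1-51: A 51 + B 51 + D 18 + E 51 + F 51 = 222 chips; eligible A, B, E, F
Layer 52-59: 8 each from A, E, F = 8*3 = 24 chips; eligible A, E, F
Layer 60-227: 168 each from A, F = 168*2 = 336 chips; eligible A, F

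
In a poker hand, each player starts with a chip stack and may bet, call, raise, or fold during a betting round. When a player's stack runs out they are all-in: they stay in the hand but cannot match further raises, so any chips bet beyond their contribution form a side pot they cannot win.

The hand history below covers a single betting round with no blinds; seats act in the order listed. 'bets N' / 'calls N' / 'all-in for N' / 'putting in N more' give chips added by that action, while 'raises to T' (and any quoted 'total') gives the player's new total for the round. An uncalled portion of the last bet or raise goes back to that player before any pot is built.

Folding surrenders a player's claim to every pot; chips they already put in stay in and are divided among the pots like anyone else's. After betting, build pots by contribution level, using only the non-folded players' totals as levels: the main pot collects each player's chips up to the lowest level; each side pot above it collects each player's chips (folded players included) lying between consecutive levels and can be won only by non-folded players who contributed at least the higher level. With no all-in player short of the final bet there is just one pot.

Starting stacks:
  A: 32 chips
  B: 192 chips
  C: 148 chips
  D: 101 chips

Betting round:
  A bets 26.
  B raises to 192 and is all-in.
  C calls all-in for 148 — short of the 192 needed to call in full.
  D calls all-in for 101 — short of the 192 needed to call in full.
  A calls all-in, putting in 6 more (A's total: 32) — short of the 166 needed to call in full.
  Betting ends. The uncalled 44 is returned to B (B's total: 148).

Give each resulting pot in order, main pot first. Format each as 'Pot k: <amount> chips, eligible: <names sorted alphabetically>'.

Contributions (after 44 returned to B): A=32, B=148, C=148, D=101
Pot levels (distinct totals of non-folded players): 32, 101, 148
Layer 1-32: 32 each from A, B, C, D = 32*4 = 128 chips; eligible A, B, C, D
Layer 33-101: 69 each from B, C, D = 69*3 = 207 chips; eligible B, C, D
Layer 102-148: 47 each from B, C = 47*2 = 94 chips; eligible B, C

Pot 1: 128 chips, eligible: A, B, C, D
Pot 2: 207 chips, eligible: B, C, D
Pot 3: 94 chips, eligible: B, C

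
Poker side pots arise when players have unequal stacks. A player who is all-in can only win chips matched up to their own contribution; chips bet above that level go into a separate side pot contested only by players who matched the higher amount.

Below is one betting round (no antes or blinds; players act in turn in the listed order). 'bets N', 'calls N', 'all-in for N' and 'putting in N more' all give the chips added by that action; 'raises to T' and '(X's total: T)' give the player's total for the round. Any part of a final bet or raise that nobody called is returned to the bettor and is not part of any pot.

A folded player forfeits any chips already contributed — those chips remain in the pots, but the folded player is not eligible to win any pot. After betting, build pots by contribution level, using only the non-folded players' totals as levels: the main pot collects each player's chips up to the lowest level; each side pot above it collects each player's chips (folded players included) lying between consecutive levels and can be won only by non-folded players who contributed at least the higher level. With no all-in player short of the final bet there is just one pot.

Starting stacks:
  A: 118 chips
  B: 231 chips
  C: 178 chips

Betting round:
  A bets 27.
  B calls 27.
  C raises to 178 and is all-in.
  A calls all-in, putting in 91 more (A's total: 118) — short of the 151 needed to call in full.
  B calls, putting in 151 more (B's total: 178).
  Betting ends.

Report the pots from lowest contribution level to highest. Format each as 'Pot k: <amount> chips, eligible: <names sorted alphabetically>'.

Pot 1: 354 chips, eligible: A, B, C
Pot 2: 120 chips, eligible: B, C

Derivation:
Contributions: A=118, B=178, C=178
Pot levels (distinct totals of non-folded players): 118, 178
Layer 1-118: 118 each from A, B, C = 118*3 = 354 chips; eligible A, B, C
Layer 119-178: 60 each from B, C = 60*2 = 120 chips; eligible B, C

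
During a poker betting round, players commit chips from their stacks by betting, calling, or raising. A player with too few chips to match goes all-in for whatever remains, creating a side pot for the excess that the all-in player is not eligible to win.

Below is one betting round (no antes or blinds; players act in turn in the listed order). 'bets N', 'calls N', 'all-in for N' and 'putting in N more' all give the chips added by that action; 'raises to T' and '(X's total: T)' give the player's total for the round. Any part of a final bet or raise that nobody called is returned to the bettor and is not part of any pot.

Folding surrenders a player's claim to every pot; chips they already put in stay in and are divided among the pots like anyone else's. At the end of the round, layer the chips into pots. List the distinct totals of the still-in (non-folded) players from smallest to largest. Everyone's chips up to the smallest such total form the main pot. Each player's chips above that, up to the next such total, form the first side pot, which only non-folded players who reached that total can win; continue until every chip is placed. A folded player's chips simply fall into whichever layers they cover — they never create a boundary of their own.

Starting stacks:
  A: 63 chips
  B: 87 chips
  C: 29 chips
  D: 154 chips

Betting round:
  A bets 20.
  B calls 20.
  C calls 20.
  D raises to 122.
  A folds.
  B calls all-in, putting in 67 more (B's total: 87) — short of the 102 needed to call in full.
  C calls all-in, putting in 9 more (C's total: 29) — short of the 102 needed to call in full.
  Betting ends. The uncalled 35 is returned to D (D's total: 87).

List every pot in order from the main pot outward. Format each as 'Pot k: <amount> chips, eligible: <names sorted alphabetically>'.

Contributions (after 35 returned to D): A=20, B=87, C=29, D=87
Folded: A
Pot levels (distinct totals of non-folded players): 29, 87
Layer 1-29: A 20 + B 29 + C 29 + D 29 = 107 chips; eligible B, C, D
Layer 30-87: 58 each from B, D = 58*2 = 116 chips; eligible B, D

Pot 1: 107 chips, eligible: B, C, D
Pot 2: 116 chips, eligible: B, D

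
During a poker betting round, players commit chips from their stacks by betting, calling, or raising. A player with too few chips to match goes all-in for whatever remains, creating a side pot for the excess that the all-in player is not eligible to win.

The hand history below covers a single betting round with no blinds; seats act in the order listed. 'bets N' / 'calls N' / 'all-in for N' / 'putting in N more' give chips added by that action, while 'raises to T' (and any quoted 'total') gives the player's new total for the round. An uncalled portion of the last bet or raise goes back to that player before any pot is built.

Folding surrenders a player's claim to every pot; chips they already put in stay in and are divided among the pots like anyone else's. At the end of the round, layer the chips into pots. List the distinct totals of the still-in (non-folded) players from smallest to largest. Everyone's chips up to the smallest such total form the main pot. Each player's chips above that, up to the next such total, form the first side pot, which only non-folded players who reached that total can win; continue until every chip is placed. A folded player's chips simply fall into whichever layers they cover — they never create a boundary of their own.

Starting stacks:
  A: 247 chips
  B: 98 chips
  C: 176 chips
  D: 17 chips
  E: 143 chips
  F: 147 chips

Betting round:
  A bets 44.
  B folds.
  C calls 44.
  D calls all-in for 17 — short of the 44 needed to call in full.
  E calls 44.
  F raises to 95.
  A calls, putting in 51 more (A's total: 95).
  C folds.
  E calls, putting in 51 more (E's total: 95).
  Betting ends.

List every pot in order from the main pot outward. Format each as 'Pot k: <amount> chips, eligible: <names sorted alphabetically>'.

Contributions: A=95, C=44, D=17, E=95, F=95
Folded: B, C
Pot levels (distinct totals of non-folded players): 17, 95
Layer 1-17: 17 each from A, C, D, E, F = 17*5 = 85 chips; eligible A, D, E, F
Layer 18-95: A 78 + C 27 + E 78 + F 78 = 261 chips; eligible A, E, F

Pot 1: 85 chips, eligible: A, D, E, F
Pot 2: 261 chips, eligible: A, E, F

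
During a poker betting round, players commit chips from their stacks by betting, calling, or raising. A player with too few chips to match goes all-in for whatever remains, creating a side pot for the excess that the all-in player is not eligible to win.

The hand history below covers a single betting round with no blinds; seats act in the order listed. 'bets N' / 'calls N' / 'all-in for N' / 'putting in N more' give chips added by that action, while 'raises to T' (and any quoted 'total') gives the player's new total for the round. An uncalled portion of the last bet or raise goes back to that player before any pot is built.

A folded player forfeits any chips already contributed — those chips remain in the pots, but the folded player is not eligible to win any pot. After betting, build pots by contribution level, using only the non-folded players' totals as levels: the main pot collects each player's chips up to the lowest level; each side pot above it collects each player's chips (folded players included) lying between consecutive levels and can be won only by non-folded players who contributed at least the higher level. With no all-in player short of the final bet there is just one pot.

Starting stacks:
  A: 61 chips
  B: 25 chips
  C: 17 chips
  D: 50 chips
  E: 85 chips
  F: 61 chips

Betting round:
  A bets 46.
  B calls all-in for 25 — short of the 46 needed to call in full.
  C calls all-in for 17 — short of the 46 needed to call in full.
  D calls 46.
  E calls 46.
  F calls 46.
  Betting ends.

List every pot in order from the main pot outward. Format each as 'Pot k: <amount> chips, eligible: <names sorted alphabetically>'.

Pot 1: 102 chips, eligible: A, B, C, D, E, F
Pot 2: 40 chips, eligible: A, B, D, E, F
Pot 3: 84 chips, eligible: A, D, E, F

Derivation:
Contributions: A=46, B=25, C=17, D=46, E=46, F=46
Pot levels (distinct totals of non-folded players): 17, 25, 46
Layer 1-17: 17 each from A, B, C, D, E, F = 17*6 = 102 chips; eligible A, B, C, D, E, F
Layer 18-25: 8 each from A, B, D, E, F = 8*5 = 40 chips; eligible A, B, D, E, F
Layer 26-46: 21 each from A, D, E, F = 21*4 = 84 chips; eligible A, D, E, F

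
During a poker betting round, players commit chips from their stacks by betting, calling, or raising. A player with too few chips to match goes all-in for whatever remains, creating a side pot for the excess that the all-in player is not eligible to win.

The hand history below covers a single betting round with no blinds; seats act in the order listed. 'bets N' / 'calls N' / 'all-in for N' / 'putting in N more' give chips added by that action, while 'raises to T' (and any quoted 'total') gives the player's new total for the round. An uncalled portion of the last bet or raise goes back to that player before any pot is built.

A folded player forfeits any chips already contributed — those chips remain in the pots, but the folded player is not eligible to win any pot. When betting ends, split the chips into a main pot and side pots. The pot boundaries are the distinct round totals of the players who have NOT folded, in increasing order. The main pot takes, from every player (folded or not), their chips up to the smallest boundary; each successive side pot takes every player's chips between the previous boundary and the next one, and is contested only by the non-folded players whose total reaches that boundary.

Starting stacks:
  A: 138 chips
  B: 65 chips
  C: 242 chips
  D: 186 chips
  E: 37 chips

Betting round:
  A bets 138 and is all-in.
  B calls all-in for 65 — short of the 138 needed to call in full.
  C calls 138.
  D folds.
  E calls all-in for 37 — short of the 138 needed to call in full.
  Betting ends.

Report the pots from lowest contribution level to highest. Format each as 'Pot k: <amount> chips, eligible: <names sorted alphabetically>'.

Contributions: A=138, B=65, C=138, E=37
Folded: D
Pot levels (distinct totals of non-folded players): 37, 65, 138
Layer 1-37: 37 each from A, B, C, E = 37*4 = 148 chips; eligible A, B, C, E
Layer 38-65: 28 each from A, B, C = 28*3 = 84 chips; eligible A, B, C
Layer 66-138: 73 each from A, C = 73*2 = 146 chips; eligible A, C

Pot 1: 148 chips, eligible: A, B, C, E
Pot 2: 84 chips, eligible: A, B, C
Pot 3: 146 chips, eligible: A, C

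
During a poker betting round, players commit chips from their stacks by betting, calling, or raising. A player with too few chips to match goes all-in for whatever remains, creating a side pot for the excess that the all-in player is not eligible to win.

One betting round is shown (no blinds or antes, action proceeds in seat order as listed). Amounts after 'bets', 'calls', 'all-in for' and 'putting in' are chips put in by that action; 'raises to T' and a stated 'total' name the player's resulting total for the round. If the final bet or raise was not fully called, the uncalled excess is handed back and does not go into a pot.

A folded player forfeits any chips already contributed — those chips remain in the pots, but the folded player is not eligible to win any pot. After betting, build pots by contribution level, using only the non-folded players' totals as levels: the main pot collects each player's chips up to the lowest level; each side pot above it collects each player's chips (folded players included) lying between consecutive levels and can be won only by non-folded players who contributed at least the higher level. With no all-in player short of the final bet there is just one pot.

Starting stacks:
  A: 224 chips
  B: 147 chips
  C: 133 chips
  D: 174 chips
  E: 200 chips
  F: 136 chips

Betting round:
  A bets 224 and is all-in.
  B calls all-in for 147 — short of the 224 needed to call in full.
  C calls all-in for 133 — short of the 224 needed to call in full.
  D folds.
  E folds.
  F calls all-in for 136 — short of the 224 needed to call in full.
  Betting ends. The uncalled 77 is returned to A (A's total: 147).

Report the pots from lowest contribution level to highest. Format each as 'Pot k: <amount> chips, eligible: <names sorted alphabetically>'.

Pot 1: 532 chips, eligible: A, B, C, F
Pot 2: 9 chips, eligible: A, B, F
Pot 3: 22 chips, eligible: A, B

Derivation:
Contributions (after 77 returned to A): A=147, B=147, C=133, F=136
Folded: D, E
Pot levels (distinct totals of non-folded players): 133, 136, 147
Layer 1-133: 133 each from A, B, C, F = 133*4 = 532 chips; eligible A, B, C, F
Layer 134-136: 3 each from A, B, F = 3*3 = 9 chips; eligible A, B, F
Layer 137-147: 11 each from A, B = 11*2 = 22 chips; eligible A, B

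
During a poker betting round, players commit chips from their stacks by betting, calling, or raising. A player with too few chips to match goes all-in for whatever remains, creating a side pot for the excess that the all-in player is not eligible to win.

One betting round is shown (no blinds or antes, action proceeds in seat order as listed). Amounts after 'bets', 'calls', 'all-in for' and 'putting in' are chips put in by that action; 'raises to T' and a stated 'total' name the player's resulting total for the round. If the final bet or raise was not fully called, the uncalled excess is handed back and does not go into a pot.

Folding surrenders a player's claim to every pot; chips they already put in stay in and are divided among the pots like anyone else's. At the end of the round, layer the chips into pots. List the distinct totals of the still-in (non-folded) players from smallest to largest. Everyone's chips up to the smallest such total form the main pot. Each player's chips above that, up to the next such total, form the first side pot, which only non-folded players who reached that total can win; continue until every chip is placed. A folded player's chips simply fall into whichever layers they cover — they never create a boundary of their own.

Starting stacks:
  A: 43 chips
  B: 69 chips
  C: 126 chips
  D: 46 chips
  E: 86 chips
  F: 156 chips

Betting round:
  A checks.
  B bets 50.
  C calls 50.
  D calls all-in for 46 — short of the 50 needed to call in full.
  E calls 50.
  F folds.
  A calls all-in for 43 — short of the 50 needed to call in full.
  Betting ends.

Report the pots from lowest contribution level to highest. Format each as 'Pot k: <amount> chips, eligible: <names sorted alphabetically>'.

Contributions: A=43, B=50, C=50, D=46, E=50
Folded: F
Pot levels (distinct totals of non-folded players): 43, 46, 50
Layer 1-43: 43 each from A, B, C, D, E = 43*5 = 215 chips; eligible A, B, C, D, E
Layer 44-46: 3 each from B, C, D, E = 3*4 = 12 chips; eligible B, C, D, E
Layer 47-50: 4 each from B, C, E = 4*3 = 12 chips; eligible B, C, E

Pot 1: 215 chips, eligible: A, B, C, D, E
Pot 2: 12 chips, eligible: B, C, D, E
Pot 3: 12 chips, eligible: B, C, E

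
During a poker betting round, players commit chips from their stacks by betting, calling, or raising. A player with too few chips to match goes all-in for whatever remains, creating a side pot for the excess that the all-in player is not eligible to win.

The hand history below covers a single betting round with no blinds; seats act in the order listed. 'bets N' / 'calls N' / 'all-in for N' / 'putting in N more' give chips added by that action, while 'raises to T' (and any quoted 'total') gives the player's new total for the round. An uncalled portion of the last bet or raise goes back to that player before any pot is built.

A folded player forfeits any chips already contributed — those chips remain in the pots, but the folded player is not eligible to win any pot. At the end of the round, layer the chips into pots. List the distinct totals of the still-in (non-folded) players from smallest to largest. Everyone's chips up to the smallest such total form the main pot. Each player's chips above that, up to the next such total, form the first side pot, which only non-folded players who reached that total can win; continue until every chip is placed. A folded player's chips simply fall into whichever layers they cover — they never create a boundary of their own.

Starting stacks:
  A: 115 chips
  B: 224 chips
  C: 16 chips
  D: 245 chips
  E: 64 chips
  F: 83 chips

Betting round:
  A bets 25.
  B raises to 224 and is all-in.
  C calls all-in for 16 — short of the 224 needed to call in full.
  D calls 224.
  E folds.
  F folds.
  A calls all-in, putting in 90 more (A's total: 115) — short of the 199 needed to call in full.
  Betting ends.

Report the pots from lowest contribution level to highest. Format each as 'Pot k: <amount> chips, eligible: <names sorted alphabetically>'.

Pot 1: 64 chips, eligible: A, B, C, D
Pot 2: 297 chips, eligible: A, B, D
Pot 3: 218 chips, eligible: B, D

Derivation:
Contributions: A=115, B=224, C=16, D=224
Folded: E, F
Pot levels (distinct totals of non-folded players): 16, 115, 224
Layer 1-16: 16 each from A, B, C, D = 16*4 = 64 chips; eligible A, B, C, D
Layer 17-115: 99 each from A, B, D = 99*3 = 297 chips; eligible A, B, D
Layer 116-224: 109 each from B, D = 109*2 = 218 chips; eligible B, D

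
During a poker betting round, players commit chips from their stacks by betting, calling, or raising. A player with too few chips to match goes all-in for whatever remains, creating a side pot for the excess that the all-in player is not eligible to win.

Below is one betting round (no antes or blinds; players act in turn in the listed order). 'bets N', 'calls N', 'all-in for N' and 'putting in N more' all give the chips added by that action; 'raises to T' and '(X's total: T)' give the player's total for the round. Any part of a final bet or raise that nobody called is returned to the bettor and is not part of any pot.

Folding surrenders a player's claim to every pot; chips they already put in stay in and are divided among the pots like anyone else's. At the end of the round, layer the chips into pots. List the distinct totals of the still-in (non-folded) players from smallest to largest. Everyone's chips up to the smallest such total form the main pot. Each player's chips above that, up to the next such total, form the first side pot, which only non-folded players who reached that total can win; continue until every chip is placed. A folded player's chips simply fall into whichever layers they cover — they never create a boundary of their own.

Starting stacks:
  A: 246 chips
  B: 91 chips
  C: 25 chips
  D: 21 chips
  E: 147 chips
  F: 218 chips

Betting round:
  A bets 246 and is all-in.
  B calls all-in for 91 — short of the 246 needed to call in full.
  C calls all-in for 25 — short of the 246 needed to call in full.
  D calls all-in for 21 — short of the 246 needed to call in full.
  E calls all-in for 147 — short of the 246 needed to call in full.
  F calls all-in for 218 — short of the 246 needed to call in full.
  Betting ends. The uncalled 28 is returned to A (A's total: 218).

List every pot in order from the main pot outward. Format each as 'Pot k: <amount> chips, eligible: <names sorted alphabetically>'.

Contributions (after 28 returned to A): A=218, B=91, C=25, D=21, E=147, F=218
Pot levels (distinct totals of non-folded players): 21, 25, 91, 147, 218
Layer 1-21: 21 each from A, B, C, D, E, F = 21*6 = 126 chips; eligible A, B, C, D, E, F
Layer 22-25: 4 each from A, B, C, E, F = 4*5 = 20 chips; eligible A, B, C, E, F
Layer 26-91: 66 each from A, B, E, F = 66*4 = 264 chips; eligible A, B, E, F
Layer 92-147: 56 each from A, E, F = 56*3 = 168 chips; eligible A, E, F
Layer 148-218: 71 each from A, F = 71*2 = 142 chips; eligible A, F

Pot 1: 126 chips, eligible: A, B, C, D, E, F
Pot 2: 20 chips, eligible: A, B, C, E, F
Pot 3: 264 chips, eligible: A, B, E, F
Pot 4: 168 chips, eligible: A, E, F
Pot 5: 142 chips, eligible: A, F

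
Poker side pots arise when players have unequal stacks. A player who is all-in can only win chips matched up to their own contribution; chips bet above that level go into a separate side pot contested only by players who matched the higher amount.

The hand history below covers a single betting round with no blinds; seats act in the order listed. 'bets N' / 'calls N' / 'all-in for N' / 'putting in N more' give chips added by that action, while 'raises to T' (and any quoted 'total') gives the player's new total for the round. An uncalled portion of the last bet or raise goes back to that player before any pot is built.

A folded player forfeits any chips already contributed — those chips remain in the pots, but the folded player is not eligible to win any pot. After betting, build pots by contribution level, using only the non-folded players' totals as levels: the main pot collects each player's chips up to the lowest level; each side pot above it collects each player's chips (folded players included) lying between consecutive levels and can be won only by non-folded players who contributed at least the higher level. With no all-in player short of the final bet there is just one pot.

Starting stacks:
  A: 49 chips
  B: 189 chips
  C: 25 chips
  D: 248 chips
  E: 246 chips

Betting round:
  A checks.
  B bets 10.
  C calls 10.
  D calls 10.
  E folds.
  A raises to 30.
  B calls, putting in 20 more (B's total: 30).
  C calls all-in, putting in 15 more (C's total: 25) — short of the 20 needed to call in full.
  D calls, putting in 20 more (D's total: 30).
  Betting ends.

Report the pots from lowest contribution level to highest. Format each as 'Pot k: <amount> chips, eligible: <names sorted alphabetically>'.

Pot 1: 100 chips, eligible: A, B, C, D
Pot 2: 15 chips, eligible: A, B, D

Derivation:
Contributions: A=30, B=30, C=25, D=30
Folded: E
Pot levels (distinct totals of non-folded players): 25, 30
Layer 1-25: 25 each from A, B, C, D = 25*4 = 100 chips; eligible A, B, C, D
Layer 26-30: 5 each from A, B, D = 5*3 = 15 chips; eligible A, B, D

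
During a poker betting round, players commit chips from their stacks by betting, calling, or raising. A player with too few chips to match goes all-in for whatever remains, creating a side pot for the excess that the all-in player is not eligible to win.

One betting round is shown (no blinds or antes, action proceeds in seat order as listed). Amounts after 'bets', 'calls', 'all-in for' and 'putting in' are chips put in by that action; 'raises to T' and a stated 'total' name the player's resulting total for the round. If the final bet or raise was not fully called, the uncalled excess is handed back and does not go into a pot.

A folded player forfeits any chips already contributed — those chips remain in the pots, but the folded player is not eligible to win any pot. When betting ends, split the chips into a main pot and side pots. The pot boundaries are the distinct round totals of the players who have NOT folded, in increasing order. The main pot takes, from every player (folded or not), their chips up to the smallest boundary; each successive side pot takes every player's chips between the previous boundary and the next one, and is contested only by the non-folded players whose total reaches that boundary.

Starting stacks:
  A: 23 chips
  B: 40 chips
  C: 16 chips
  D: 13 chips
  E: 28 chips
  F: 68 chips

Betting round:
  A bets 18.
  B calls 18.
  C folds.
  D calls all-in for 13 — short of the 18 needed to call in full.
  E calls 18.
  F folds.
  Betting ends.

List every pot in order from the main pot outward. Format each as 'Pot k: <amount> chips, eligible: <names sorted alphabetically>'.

Pot 1: 52 chips, eligible: A, B, D, E
Pot 2: 15 chips, eligible: A, B, E

Derivation:
Contributions: A=18, B=18, D=13, E=18
Folded: C, F
Pot levels (distinct totals of non-folded players): 13, 18
Layer 1-13: 13 each from A, B, D, E = 13*4 = 52 chips; eligible A, B, D, E
Layer 14-18: 5 each from A, B, E = 5*3 = 15 chips; eligible A, B, E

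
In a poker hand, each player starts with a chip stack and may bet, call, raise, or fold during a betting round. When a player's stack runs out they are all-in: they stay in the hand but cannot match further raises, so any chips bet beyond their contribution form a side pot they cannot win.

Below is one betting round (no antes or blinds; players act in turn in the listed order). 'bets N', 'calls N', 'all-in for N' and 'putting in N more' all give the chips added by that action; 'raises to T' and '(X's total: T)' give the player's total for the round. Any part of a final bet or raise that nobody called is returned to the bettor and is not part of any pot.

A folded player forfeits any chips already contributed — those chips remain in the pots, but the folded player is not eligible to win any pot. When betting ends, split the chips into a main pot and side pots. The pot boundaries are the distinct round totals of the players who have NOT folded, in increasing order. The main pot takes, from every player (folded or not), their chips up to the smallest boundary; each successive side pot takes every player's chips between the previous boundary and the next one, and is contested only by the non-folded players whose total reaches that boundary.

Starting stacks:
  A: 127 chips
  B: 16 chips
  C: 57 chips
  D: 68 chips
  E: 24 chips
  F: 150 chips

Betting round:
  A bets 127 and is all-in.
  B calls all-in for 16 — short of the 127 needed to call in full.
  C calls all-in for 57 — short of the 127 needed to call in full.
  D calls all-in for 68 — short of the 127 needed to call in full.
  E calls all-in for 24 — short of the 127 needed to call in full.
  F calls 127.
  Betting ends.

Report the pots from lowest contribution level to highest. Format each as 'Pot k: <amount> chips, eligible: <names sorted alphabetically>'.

Pot 1: 96 chips, eligible: A, B, C, D, E, F
Pot 2: 40 chips, eligible: A, C, D, E, F
Pot 3: 132 chips, eligible: A, C, D, F
Pot 4: 33 chips, eligible: A, D, F
Pot 5: 118 chips, eligible: A, F

Derivation:
Contributions: A=127, B=16, C=57, D=68, E=24, F=127
Pot levels (distinct totals of non-folded players): 16, 24, 57, 68, 127
Layer 1-16: 16 each from A, B, C, D, E, F = 16*6 = 96 chips; eligible A, B, C, D, E, F
Layer 17-24: 8 each from A, C, D, E, F = 8*5 = 40 chips; eligible A, C, D, E, F
Layer 25-57: 33 each from A, C, D, F = 33*4 = 132 chips; eligible A, C, D, F
Layer 58-68: 11 each from A, D, F = 11*3 = 33 chips; eligible A, D, F
Layer 69-127: 59 each from A, F = 59*2 = 118 chips; eligible A, F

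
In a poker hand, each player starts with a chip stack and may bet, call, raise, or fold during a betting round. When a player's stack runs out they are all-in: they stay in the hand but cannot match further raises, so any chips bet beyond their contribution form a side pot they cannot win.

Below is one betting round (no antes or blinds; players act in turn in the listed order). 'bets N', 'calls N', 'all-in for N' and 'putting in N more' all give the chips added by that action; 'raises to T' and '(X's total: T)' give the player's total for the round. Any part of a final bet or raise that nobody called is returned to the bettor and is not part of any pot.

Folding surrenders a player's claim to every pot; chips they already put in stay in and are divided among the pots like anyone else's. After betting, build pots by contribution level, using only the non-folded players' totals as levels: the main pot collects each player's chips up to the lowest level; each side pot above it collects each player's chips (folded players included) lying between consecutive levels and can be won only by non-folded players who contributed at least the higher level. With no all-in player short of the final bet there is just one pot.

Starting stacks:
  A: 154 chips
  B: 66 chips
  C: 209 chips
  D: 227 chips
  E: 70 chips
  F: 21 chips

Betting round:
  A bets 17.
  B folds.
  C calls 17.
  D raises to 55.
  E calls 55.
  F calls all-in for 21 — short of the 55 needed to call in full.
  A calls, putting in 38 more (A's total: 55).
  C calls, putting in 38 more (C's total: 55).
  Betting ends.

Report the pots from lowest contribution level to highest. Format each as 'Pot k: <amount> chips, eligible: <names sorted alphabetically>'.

Contributions: A=55, C=55, D=55, E=55, F=21
Folded: B
Pot levels (distinct totals of non-folded players): 21, 55
Layer 1-21: 21 each from A, C, D, E, F = 21*5 = 105 chips; eligible A, C, D, E, F
Layer 22-55: 34 each from A, C, D, E = 34*4 = 136 chips; eligible A, C, D, E

Pot 1: 105 chips, eligible: A, C, D, E, F
Pot 2: 136 chips, eligible: A, C, D, E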